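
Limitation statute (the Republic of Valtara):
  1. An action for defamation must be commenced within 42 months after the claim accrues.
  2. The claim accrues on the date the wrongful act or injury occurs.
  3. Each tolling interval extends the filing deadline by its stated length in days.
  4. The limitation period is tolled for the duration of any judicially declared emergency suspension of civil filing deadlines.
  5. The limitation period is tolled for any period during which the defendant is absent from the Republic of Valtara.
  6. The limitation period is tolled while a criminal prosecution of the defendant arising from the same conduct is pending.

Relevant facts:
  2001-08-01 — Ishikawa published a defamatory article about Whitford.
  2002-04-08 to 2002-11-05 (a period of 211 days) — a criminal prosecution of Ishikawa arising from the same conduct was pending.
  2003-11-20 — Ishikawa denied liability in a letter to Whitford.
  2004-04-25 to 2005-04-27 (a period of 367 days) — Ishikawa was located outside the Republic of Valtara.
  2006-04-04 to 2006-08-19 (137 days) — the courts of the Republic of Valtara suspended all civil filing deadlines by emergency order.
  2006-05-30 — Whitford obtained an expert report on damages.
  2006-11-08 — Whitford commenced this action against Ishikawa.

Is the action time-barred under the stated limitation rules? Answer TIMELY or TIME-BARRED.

TIMELY

The claim accrued on 2001-08-01, the date of the act.
The untolled deadline — 42 months after 2001-08-01 — is 2005-02-01.
The pending criminal prosecution from 2002-04-08 to 2002-11-05 tolled the period for 211 days, extending the deadline to 2005-08-31.
Because the defendant's absence from the jurisdiction ran from 2004-04-25 to 2005-04-27, the deadline is extended by 367 days to 2006-09-02.
The emergency suspension of filing deadlines from 2006-04-04 to 2006-08-19 tolled the period for 137 days, extending the deadline to 2007-01-17.
None of the other events listed affects the running of the period under the stated rules.
The 2006-11-08 filing precedes the 2007-01-17 deadline; the claim is timely.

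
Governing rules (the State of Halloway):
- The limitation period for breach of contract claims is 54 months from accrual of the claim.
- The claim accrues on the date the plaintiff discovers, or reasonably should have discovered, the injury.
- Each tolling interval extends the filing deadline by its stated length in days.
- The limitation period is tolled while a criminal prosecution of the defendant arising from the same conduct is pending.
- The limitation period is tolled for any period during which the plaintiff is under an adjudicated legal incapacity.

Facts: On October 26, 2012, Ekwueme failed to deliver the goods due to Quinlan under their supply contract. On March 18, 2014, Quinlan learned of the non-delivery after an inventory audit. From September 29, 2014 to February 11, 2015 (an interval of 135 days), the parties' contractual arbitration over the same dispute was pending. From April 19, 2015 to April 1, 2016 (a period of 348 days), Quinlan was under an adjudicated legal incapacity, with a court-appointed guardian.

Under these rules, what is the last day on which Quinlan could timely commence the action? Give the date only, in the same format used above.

The claim did not accrue until Quinlan discovered the injury on March 18, 2014; the October 26, 2012 act date does not start the clock under the stated rule.
54 months from March 18, 2014 is September 18, 2018.
Because the plaintiff's legal incapacity ran from April 19, 2015 to April 1, 2016, the deadline is extended by 348 days to September 1, 2019.
The pending related arbitration from September 29, 2014 to February 11, 2015 does not toll the period, because no stated rule makes a pending arbitration a tolling event.

September 1, 2019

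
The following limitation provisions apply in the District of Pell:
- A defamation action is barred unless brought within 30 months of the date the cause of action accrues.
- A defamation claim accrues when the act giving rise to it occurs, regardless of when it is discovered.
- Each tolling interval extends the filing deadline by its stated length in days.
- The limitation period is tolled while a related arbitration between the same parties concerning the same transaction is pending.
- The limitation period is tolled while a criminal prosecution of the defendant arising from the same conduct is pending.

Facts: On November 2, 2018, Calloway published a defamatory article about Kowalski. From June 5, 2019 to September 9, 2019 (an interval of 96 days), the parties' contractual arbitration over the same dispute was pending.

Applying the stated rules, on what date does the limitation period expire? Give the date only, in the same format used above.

The cause of action accrued on November 2, 2018, the date of the act.
The untolled deadline — 30 months after November 2, 2018 — is May 2, 2021.
The period was tolled for 96 days by the pending related arbitration (June 5, 2019 to September 9, 2019), pushing the deadline to August 6, 2021.

August 6, 2021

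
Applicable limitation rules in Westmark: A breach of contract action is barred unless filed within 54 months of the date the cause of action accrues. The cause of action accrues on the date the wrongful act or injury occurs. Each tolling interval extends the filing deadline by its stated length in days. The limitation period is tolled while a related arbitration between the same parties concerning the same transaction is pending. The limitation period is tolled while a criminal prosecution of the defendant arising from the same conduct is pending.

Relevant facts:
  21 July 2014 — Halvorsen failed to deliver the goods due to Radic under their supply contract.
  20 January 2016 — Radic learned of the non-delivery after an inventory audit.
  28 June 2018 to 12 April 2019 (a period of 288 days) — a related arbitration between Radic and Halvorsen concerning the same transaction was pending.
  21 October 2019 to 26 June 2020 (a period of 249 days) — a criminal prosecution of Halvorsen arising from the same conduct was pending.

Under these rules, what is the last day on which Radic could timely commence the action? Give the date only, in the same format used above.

The claim accrued on 21 July 2014, when the wrongful act occurred; under the stated occurrence rule the 20 January 2016 discovery does not delay accrual.
Adding the 54 months base period to 21 July 2014 gives a deadline of 21 January 2019, before any tolling.
Because the pending related arbitration ran from 28 June 2018 to 12 April 2019, the deadline is extended by 288 days to 5 November 2019.
Because the pending criminal prosecution ran from 21 October 2019 to 26 June 2020, the deadline is extended by 249 days to 11 July 2020.

11 July 2020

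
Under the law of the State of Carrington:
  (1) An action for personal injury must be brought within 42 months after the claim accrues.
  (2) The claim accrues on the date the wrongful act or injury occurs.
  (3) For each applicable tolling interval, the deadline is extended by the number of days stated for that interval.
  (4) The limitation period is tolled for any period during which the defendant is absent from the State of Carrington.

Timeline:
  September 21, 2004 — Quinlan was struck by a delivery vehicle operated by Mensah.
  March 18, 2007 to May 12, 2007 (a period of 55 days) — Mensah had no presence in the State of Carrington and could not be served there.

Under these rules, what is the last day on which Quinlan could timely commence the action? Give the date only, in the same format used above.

May 15, 2008

The limitation period began to run on September 21, 2004.
Adding the 42 months base period to September 21, 2004 gives a deadline of March 21, 2008, before any tolling.
Because the defendant's absence from the jurisdiction ran from March 18, 2007 to May 12, 2007, the deadline is extended by 55 days to May 15, 2008.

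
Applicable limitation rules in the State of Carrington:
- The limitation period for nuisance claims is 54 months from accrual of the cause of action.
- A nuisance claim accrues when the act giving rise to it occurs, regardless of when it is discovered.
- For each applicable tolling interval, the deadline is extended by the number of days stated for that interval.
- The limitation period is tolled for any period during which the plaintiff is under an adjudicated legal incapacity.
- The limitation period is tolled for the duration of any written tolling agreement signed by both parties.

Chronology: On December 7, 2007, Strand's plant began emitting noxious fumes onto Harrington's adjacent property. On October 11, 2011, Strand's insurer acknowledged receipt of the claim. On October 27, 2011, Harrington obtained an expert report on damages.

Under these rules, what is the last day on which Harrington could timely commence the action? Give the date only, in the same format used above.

The cause of action accrued on December 7, 2007, the date of the act.
The untolled deadline — 54 months after December 7, 2007 — is June 7, 2012.
Nothing else in the chronology tolls or restarts the period.

June 7, 2012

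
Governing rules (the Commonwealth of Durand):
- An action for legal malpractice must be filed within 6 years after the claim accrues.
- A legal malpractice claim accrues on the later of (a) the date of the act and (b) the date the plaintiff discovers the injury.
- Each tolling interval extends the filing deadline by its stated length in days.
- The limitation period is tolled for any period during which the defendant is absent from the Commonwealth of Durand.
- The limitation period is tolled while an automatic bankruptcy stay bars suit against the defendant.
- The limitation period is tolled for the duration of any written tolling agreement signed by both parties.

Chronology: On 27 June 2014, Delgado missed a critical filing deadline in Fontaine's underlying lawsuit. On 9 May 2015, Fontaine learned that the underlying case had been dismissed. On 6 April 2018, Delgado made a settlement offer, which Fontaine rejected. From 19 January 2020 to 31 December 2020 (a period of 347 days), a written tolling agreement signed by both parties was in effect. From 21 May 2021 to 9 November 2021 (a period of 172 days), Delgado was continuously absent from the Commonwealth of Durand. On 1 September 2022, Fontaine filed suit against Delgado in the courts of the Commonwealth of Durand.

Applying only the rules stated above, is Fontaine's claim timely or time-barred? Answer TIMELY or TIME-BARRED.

TIMELY

Because discovery on 9 May 2015 post-dates the 27 June 2014 act, accrual under the later-of rule falls on 9 May 2015.
6 years from 9 May 2015 is 9 May 2021.
The period was tolled for 347 days by the written tolling agreement (19 January 2020 to 31 December 2020), pushing the deadline to 21 April 2022.
The defendant's absence from the jurisdiction from 21 May 2021 to 9 November 2021 tolled the period for 172 days, extending the deadline to 10 October 2022.
The other events in the timeline have no effect on the limitation period under the stated rules.
Fontaine filed on 1 September 2022, before the 10 October 2022 deadline, so the action is timely.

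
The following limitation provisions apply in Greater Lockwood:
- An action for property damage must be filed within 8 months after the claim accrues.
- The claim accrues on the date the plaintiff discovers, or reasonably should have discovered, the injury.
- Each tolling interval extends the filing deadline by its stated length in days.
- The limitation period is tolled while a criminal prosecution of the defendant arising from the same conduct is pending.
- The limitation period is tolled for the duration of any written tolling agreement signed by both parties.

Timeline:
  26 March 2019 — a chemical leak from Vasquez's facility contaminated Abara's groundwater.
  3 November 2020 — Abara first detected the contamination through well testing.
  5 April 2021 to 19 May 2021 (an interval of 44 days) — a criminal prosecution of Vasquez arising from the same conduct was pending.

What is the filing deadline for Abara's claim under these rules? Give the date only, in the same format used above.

Accrual is tied to discovery, so the period began on 3 November 2020 rather than on 26 March 2019 when the act occurred.
The untolled deadline — 8 months after 3 November 2020 — is 3 July 2021.
The pending criminal prosecution from 5 April 2021 to 19 May 2021 tolled the period for 44 days, extending the deadline to 16 August 2021.

16 August 2021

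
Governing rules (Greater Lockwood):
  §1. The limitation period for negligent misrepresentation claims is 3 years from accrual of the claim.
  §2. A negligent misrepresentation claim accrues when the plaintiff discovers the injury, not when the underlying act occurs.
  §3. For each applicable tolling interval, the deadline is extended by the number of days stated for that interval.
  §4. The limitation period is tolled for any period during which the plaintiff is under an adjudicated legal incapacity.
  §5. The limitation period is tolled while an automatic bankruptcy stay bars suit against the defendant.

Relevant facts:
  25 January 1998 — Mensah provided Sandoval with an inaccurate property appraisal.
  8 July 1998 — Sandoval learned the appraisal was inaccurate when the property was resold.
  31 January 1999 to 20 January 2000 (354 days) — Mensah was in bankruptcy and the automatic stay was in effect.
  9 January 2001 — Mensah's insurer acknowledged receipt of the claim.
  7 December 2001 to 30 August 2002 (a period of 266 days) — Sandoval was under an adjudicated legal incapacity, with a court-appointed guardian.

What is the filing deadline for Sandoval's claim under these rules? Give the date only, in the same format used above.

20 March 2003

Under the discovery rule, the claim accrued on 8 July 1998, when Sandoval discovered the injury — not on the 25 January 1998 date of the underlying act.
3 years from 8 July 1998 is 8 July 2001.
The automatic bankruptcy stay from 31 January 1999 to 20 January 2000 tolled the period for 354 days, extending the deadline to 27 June 2002.
The plaintiff's legal incapacity from 7 December 2001 to 30 August 2002 tolled the period for 266 days, extending the deadline to 20 March 2003.
None of the other events listed affects the running of the period under the stated rules.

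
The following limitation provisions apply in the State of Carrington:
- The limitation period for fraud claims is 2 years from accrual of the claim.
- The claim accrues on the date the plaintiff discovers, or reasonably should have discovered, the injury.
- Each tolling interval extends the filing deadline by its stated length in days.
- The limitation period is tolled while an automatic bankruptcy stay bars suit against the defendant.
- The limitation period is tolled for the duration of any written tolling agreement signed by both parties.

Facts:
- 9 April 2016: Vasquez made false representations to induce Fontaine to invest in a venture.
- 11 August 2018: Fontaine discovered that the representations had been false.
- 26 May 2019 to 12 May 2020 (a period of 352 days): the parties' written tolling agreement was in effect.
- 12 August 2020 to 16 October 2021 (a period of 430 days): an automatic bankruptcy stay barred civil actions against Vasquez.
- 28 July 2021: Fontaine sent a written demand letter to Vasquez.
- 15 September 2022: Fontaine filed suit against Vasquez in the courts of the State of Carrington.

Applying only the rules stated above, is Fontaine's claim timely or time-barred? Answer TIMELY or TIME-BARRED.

TIMELY

Under the discovery rule, the claim accrued on 11 August 2018, when Fontaine discovered the injury — not on the 9 April 2016 date of the underlying act.
2 years from 11 August 2018 is 11 August 2020.
Because the written tolling agreement ran from 26 May 2019 to 12 May 2020, the deadline is extended by 352 days to 29 July 2021.
The automatic bankruptcy stay from 12 August 2020 to 16 October 2021 tolled the period for 430 days, extending the deadline to 2 October 2022.
The other events in the timeline have no effect on the limitation period under the stated rules.
The 15 September 2022 filing precedes the 2 October 2022 deadline; the claim is timely.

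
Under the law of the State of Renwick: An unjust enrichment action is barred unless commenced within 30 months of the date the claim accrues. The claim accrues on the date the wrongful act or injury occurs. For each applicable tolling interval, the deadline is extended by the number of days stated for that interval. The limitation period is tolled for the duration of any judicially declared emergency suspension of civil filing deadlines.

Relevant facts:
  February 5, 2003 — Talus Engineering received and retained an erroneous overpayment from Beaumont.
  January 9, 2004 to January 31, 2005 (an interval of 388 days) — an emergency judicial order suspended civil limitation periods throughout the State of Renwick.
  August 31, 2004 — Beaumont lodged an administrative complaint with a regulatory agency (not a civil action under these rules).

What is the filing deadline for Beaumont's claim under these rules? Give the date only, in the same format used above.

August 28, 2006

The limitation period began to run on February 5, 2003.
30 months from February 5, 2003 is August 5, 2005.
The period was tolled for 388 days by the emergency suspension of filing deadlines (January 9, 2004 to January 31, 2005), pushing the deadline to August 28, 2006.
Nothing else in the chronology tolls or restarts the period.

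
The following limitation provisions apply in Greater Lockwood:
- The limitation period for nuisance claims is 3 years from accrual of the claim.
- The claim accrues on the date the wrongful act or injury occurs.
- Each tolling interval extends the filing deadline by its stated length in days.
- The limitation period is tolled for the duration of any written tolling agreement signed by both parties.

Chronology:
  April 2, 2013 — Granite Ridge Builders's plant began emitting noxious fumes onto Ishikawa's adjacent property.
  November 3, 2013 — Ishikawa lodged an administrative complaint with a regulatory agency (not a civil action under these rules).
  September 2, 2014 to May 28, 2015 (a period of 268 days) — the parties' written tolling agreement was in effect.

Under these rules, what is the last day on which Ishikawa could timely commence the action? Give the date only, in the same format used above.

December 26, 2016

The claim accrued on April 2, 2013, when the wrongful act occurred.
Adding the 3 years base period to April 2, 2013 gives a deadline of April 2, 2016, before any tolling.
The period was tolled for 268 days by the written tolling agreement (September 2, 2014 to May 28, 2015), pushing the deadline to December 26, 2016.
The other events in the timeline have no effect on the limitation period under the stated rules.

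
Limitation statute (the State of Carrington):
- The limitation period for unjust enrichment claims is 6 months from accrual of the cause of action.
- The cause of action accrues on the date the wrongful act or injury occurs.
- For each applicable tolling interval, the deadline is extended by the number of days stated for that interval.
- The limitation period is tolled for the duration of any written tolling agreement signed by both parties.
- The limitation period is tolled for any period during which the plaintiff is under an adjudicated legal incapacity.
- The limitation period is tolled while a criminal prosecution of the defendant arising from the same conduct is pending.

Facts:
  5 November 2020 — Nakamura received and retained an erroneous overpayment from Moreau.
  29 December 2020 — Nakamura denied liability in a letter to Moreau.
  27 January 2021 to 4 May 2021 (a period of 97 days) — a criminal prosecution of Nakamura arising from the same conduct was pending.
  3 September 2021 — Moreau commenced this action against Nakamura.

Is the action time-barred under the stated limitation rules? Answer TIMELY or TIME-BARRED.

TIME-BARRED

The claim accrued on 5 November 2020, when the wrongful act occurred.
6 months from 5 November 2020 is 5 May 2021.
The pending criminal prosecution from 27 January 2021 to 4 May 2021 tolled the period for 97 days, extending the deadline to 10 August 2021.
None of the other events listed affects the running of the period under the stated rules.
The 3 September 2021 filing falls after the 10 August 2021 deadline; the claim is time-barred.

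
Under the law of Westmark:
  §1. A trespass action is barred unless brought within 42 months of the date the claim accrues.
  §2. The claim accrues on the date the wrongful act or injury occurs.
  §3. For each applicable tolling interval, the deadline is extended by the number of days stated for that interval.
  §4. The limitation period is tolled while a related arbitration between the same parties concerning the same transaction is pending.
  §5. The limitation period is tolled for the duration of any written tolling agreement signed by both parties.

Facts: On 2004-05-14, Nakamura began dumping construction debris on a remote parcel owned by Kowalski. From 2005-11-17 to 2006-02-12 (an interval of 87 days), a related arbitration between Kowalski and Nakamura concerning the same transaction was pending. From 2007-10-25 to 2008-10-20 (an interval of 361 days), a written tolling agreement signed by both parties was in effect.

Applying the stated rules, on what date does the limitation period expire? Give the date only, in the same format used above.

2009-02-04

The claim accrued on 2004-05-14, when the wrongful act occurred.
Adding the 42 months base period to 2004-05-14 gives a deadline of 2007-11-14, before any tolling.
Because the pending related arbitration ran from 2005-11-17 to 2006-02-12, the deadline is extended by 87 days to 2008-02-09.
Because the written tolling agreement ran from 2007-10-25 to 2008-10-20, the deadline is extended by 361 days to 2009-02-04.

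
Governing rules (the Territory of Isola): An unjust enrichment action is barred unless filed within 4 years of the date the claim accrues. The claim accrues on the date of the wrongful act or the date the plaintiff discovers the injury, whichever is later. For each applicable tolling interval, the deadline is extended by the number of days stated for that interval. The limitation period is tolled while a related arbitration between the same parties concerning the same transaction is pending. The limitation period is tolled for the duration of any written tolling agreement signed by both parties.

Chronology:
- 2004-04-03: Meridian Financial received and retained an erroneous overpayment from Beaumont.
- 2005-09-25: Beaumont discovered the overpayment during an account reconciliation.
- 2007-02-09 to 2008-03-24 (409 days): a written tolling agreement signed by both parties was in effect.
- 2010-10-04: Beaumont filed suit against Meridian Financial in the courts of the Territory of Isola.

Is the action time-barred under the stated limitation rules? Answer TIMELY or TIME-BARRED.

TIMELY

The claim accrued on 2005-09-25 — the later of the 2004-04-03 act and the 2005-09-25 discovery.
4 years from 2005-09-25 is 2009-09-25.
Because the written tolling agreement ran from 2007-02-09 to 2008-03-24, the deadline is extended by 409 days to 2010-11-08.
Filing on 2010-10-04 beat the 2010-11-08 deadline — the action is timely.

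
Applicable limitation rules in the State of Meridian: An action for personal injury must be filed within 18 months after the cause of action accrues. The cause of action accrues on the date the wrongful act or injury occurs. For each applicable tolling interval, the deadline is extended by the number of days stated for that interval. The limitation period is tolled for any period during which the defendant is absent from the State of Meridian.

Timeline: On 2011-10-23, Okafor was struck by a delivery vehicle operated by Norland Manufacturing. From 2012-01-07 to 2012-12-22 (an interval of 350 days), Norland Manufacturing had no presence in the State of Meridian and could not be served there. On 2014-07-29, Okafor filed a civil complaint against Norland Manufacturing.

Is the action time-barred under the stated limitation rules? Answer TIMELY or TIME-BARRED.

The claim accrued on 2011-10-23, when the wrongful act occurred.
18 months from 2011-10-23 is 2013-04-23.
The defendant's absence from the jurisdiction from 2012-01-07 to 2012-12-22 tolled the period for 350 days, extending the deadline to 2014-04-08.
Okafor filed on 2014-07-29, after the 2014-04-08 deadline, so the action is time-barred.

TIME-BARRED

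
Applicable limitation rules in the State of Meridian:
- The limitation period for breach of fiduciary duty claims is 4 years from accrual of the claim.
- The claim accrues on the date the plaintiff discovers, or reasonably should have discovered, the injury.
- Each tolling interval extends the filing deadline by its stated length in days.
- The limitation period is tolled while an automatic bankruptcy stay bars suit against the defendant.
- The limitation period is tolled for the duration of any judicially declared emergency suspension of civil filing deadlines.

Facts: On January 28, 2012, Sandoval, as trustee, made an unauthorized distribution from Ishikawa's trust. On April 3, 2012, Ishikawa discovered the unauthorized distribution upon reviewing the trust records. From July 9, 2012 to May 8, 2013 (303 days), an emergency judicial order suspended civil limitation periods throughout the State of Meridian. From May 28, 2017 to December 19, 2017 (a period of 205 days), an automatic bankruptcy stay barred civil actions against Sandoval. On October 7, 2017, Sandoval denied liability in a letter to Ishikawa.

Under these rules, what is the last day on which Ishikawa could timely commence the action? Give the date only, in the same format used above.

The claim did not accrue until Ishikawa discovered the injury on April 3, 2012; the January 28, 2012 act date does not start the clock under the stated rule.
4 years from April 3, 2012 is April 3, 2016.
The emergency suspension of filing deadlines from July 9, 2012 to May 8, 2013 tolled the period for 303 days, extending the deadline to January 31, 2017.
The automatic bankruptcy stay starting May 28, 2017 came too late — the period had run on January 31, 2017 — and so does not extend the deadline.
The other events in the timeline have no effect on the limitation period under the stated rules.

January 31, 2017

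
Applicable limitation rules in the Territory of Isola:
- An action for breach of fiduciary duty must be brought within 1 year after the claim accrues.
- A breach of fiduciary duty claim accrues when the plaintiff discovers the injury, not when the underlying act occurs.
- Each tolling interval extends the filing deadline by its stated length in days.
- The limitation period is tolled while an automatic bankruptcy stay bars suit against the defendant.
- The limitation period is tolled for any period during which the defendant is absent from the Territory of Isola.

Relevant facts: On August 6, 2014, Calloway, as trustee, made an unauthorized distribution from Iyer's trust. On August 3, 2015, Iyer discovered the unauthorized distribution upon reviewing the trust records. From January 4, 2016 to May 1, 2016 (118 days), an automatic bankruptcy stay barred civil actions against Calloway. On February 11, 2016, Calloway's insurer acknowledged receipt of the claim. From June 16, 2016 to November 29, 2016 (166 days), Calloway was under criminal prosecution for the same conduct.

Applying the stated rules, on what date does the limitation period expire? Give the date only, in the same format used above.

November 29, 2016

Accrual is tied to discovery, so the period began on August 3, 2015 rather than on August 6, 2014 when the act occurred.
Adding the 1 year base period to August 3, 2015 gives a deadline of August 3, 2016, before any tolling.
Because the automatic bankruptcy stay ran from January 4, 2016 to May 1, 2016, the deadline is extended by 118 days to November 29, 2016.
Although a criminal prosecution ran from June 16, 2016 to November 29, 2016, the stated rules do not make that a tolling event, so it is disregarded.
Nothing else in the chronology tolls or restarts the period.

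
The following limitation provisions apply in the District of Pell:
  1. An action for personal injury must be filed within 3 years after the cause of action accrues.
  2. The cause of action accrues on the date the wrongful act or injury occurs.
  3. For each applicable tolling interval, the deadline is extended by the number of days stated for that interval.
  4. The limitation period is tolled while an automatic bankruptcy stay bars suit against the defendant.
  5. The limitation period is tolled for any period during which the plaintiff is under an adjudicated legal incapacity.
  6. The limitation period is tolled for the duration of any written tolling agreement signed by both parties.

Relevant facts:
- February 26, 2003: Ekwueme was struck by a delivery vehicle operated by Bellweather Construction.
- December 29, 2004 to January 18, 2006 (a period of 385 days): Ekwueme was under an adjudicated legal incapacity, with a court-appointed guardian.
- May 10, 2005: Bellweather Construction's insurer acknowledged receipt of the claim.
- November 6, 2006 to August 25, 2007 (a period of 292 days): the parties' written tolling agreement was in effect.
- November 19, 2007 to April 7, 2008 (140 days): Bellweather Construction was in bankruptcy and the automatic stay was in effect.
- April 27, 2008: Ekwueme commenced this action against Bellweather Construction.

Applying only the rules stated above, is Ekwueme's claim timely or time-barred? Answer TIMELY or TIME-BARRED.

TIMELY

The claim accrued on February 26, 2003, when the wrongful act occurred.
Adding the 3 years base period to February 26, 2003 gives a deadline of February 26, 2006, before any tolling.
Because the plaintiff's legal incapacity ran from December 29, 2004 to January 18, 2006, the deadline is extended by 385 days to March 18, 2007.
The period was tolled for 292 days by the written tolling agreement (November 6, 2006 to August 25, 2007), pushing the deadline to January 4, 2008.
The period was tolled for 140 days by the automatic bankruptcy stay (November 19, 2007 to April 7, 2008), pushing the deadline to May 23, 2008.
The other events in the timeline have no effect on the limitation period under the stated rules.
The April 27, 2008 filing precedes the May 23, 2008 deadline; the claim is timely.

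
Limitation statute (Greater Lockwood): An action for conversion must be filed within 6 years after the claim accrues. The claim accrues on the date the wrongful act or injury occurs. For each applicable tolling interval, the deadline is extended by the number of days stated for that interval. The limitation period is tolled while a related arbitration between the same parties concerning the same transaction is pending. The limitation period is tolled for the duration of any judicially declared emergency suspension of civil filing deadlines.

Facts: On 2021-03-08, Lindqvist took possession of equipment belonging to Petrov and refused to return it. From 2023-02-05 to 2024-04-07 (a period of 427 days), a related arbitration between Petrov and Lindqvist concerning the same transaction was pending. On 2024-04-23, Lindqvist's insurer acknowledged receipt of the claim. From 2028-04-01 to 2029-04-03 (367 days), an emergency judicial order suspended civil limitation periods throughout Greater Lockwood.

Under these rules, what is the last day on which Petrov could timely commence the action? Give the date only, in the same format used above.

The claim accrued on 2021-03-08, when the wrongful act occurred.
6 years from 2021-03-08 is 2027-03-08.
The period was tolled for 427 days by the pending related arbitration (2023-02-05 to 2024-04-07), pushing the deadline to 2028-05-08.
Because the emergency suspension of filing deadlines ran from 2028-04-01 to 2029-04-03, the deadline is extended by 367 days to 2029-05-10.
Nothing else in the chronology tolls or restarts the period.

2029-05-10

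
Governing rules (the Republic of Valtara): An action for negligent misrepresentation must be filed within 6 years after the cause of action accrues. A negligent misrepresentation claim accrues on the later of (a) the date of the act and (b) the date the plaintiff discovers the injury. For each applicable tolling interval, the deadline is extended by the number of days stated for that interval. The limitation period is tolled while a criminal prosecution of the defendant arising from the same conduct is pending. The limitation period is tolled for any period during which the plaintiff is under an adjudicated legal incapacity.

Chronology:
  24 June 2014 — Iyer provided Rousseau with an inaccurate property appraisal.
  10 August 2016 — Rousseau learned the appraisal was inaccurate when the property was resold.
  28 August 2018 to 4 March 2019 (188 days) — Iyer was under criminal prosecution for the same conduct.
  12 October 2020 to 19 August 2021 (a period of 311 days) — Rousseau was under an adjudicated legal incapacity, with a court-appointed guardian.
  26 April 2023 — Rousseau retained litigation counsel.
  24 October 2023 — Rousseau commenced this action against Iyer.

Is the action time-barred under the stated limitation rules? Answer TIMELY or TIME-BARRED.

TIMELY

Because discovery on 10 August 2016 post-dates the 24 June 2014 act, accrual under the later-of rule falls on 10 August 2016.
6 years from 10 August 2016 is 10 August 2022.
The pending criminal prosecution from 28 August 2018 to 4 March 2019 tolled the period for 188 days, extending the deadline to 14 February 2023.
Because the plaintiff's legal incapacity ran from 12 October 2020 to 19 August 2021, the deadline is extended by 311 days to 22 December 2023.
Nothing else in the chronology tolls or restarts the period.
Rousseau filed on 24 October 2023, before the 22 December 2023 deadline, so the action is timely.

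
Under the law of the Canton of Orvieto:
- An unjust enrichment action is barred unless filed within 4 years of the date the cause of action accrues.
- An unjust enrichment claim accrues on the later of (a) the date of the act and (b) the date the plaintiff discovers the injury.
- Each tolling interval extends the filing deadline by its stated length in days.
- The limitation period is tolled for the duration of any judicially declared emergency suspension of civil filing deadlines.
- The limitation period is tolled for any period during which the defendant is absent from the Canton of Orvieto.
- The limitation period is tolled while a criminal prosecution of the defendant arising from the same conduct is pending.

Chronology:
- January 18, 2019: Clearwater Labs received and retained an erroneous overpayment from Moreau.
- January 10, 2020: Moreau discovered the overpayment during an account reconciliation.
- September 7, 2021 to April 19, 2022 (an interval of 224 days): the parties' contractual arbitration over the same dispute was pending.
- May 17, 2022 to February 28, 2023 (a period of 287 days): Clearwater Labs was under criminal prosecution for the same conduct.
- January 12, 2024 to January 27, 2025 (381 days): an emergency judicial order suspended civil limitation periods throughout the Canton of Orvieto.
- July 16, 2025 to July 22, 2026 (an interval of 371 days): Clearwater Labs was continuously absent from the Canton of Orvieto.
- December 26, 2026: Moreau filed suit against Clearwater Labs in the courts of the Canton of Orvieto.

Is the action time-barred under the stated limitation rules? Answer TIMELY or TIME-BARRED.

TIME-BARRED

Taking the later of the act (January 18, 2019) and discovery (January 10, 2020), the claim accrued on January 10, 2020.
The untolled deadline — 4 years after January 10, 2020 — is January 10, 2024.
Because the pending criminal prosecution ran from May 17, 2022 to February 28, 2023, the deadline is extended by 287 days to October 23, 2024.
Because the emergency suspension of filing deadlines ran from January 12, 2024 to January 27, 2025, the deadline is extended by 381 days to November 8, 2025.
Because the defendant's absence from the jurisdiction ran from July 16, 2025 to July 22, 2026, the deadline is extended by 371 days to November 14, 2026.
Although a pending arbitration ran from September 7, 2021 to April 19, 2022, the stated rules do not make that a tolling event, so it is disregarded.
The December 26, 2026 filing falls after the November 14, 2026 deadline; the claim is time-barred.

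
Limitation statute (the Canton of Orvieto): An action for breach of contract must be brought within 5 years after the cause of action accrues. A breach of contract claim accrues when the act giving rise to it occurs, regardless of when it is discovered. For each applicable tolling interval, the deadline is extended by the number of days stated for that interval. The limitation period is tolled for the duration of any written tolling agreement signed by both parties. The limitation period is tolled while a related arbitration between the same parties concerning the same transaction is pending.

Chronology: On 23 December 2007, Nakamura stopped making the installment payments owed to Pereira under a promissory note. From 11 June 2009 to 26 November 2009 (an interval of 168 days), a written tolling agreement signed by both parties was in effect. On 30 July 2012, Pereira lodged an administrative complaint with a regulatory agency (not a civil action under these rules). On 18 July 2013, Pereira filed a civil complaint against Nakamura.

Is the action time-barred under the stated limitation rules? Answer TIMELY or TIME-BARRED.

TIME-BARRED

The limitation period began to run on 23 December 2007.
Adding the 5 years base period to 23 December 2007 gives a deadline of 23 December 2012, before any tolling.
The written tolling agreement from 11 June 2009 to 26 November 2009 tolled the period for 168 days, extending the deadline to 9 June 2013.
The other events in the timeline have no effect on the limitation period under the stated rules.
Pereira filed on 18 July 2013, after the 9 June 2013 deadline, so the action is time-barred.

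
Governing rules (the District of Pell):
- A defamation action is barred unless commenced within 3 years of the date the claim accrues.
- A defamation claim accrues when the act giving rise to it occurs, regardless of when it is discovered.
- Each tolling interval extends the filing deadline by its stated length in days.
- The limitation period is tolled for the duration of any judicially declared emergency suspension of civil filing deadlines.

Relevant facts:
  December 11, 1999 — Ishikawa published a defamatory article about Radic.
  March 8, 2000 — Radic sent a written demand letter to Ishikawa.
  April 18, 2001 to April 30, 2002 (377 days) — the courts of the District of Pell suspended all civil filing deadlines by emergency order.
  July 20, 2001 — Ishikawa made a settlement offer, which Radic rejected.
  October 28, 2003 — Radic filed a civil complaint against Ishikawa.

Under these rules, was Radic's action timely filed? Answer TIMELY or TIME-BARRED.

TIMELY

The claim accrued on December 11, 1999, the date of the act.
The untolled deadline — 3 years after December 11, 1999 — is December 11, 2002.
Because the emergency suspension of filing deadlines ran from April 18, 2001 to April 30, 2002, the deadline is extended by 377 days to December 23, 2003.
Nothing else in the chronology tolls or restarts the period.
Radic filed on October 28, 2003, before the December 23, 2003 deadline, so the action is timely.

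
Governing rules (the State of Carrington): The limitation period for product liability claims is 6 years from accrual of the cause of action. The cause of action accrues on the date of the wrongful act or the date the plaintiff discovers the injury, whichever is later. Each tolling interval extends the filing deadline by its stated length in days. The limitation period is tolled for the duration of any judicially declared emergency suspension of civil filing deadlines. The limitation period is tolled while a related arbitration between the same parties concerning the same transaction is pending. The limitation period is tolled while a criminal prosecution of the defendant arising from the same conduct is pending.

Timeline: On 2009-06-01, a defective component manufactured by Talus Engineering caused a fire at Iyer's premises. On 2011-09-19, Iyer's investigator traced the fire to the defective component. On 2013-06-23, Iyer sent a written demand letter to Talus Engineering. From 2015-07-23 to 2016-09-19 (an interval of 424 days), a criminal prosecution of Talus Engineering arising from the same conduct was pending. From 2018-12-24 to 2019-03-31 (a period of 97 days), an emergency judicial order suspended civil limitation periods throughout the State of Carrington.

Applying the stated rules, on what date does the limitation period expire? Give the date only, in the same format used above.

The claim accrued on 2011-09-19 — the later of the 2009-06-01 act and the 2011-09-19 discovery.
The untolled deadline — 6 years after 2011-09-19 — is 2017-09-19.
The period was tolled for 424 days by the pending criminal prosecution (2015-07-23 to 2016-09-19), pushing the deadline to 2018-11-17.
The emergency suspension of filing deadlines starting 2018-12-24 came too late — the period had run on 2018-11-17 — and so does not extend the deadline.
The other events in the timeline have no effect on the limitation period under the stated rules.

2018-11-17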